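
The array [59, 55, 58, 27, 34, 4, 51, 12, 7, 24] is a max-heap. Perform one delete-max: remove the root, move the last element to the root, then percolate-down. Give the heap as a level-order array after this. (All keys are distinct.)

[58, 55, 51, 27, 34, 4, 24, 12, 7]

remove root 59; move last element 24 to root → [24, 55, 58, 27, 34, 4, 51, 12, 7]
24 vs larger child 58 at index 2, swap → [58, 55, 24, 27, 34, 4, 51, 12, 7]
24 vs larger child 51 at index 6, swap → [58, 55, 51, 27, 34, 4, 24, 12, 7]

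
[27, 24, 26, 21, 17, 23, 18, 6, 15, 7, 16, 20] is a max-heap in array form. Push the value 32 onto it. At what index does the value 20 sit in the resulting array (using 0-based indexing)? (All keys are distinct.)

append 32 at index 12 → [27, 24, 26, 21, 17, 23, 18, 6, 15, 7, 16, 20, 32]
32 > parent 23 at index 5, swap → [27, 24, 26, 21, 17, 32, 18, 6, 15, 7, 16, 20, 23]
32 > parent 26 at index 2, swap → [27, 24, 32, 21, 17, 26, 18, 6, 15, 7, 16, 20, 23]
32 > parent 27 at index 0, swap → [32, 24, 27, 21, 17, 26, 18, 6, 15, 7, 16, 20, 23]
resulting array: [32, 24, 27, 21, 17, 26, 18, 6, 15, 7, 16, 20, 23]

11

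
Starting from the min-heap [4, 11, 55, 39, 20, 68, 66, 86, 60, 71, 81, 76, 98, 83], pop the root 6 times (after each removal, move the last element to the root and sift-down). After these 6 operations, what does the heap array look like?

extract-min #1 returns 4:
  remove root 4; move last element 83 to root → [83, 11, 55, 39, 20, 68, 66, 86, 60, 71, 81, 76, 98]
  83 vs smaller child 11 at index 1, swap → [11, 83, 55, 39, 20, 68, 66, 86, 60, 71, 81, 76, 98]
  83 vs smaller child 20 at index 4, swap → [11, 20, 55, 39, 83, 68, 66, 86, 60, 71, 81, 76, 98]
  83 vs smaller child 71 at index 9, swap → [11, 20, 55, 39, 71, 68, 66, 86, 60, 83, 81, 76, 98]
extract-min #2 returns 11:
  remove root 11; move last element 98 to root → [98, 20, 55, 39, 71, 68, 66, 86, 60, 83, 81, 76]
  98 vs smaller child 20 at index 1, swap → [20, 98, 55, 39, 71, 68, 66, 86, 60, 83, 81, 76]
  98 vs smaller child 39 at index 3, swap → [20, 39, 55, 98, 71, 68, 66, 86, 60, 83, 81, 76]
  98 vs smaller child 60 at index 8, swap → [20, 39, 55, 60, 71, 68, 66, 86, 98, 83, 81, 76]
extract-min #3 returns 20:
  remove root 20; move last element 76 to root → [76, 39, 55, 60, 71, 68, 66, 86, 98, 83, 81]
  76 vs smaller child 39 at index 1, swap → [39, 76, 55, 60, 71, 68, 66, 86, 98, 83, 81]
  76 vs smaller child 60 at index 3, swap → [39, 60, 55, 76, 71, 68, 66, 86, 98, 83, 81]
extract-min #4 returns 39:
  remove root 39; move last element 81 to root → [81, 60, 55, 76, 71, 68, 66, 86, 98, 83]
  81 vs smaller child 55 at index 2, swap → [55, 60, 81, 76, 71, 68, 66, 86, 98, 83]
  81 vs smaller child 66 at index 6, swap → [55, 60, 66, 76, 71, 68, 81, 86, 98, 83]
extract-min #5 returns 55:
  remove root 55; move last element 83 to root → [83, 60, 66, 76, 71, 68, 81, 86, 98]
  83 vs smaller child 60 at index 1, swap → [60, 83, 66, 76, 71, 68, 81, 86, 98]
  83 vs smaller child 71 at index 4, swap → [60, 71, 66, 76, 83, 68, 81, 86, 98]
extract-min #6 returns 60:
  remove root 60; move last element 98 to root → [98, 71, 66, 76, 83, 68, 81, 86]
  98 vs smaller child 66 at index 2, swap → [66, 71, 98, 76, 83, 68, 81, 86]
  98 vs smaller child 68 at index 5, swap → [66, 71, 68, 76, 83, 98, 81, 86]

[66, 71, 68, 76, 83, 98, 81, 86]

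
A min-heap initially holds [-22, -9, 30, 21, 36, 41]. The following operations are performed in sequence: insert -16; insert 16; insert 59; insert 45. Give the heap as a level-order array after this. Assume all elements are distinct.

insert -16:
  append -16 at index 6 → [-22, -9, 30, 21, 36, 41, -16]
  -16 < parent 30 at index 2, swap → [-22, -9, -16, 21, 36, 41, 30]
insert 16:
  append 16 at index 7 → [-22, -9, -16, 21, 36, 41, 30, 16]
  16 < parent 21 at index 3, swap → [-22, -9, -16, 16, 36, 41, 30, 21]
insert 59:
  append 59 at index 8 → [-22, -9, -16, 16, 36, 41, 30, 21, 59] (no swap needed)
insert 45:
  append 45 at index 9 → [-22, -9, -16, 16, 36, 41, 30, 21, 59, 45] (no swap needed)

[-22, -9, -16, 16, 36, 41, 30, 21, 59, 45]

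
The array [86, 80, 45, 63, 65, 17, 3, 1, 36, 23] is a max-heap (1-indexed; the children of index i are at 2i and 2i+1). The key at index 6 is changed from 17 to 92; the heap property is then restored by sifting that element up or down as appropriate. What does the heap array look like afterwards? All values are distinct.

[92, 80, 86, 63, 65, 45, 3, 1, 36, 23]

set index 6 from 17 to 92 → [86, 80, 45, 63, 65, 92, 3, 1, 36, 23]
92 > parent 45 at index 3, swap → [86, 80, 92, 63, 65, 45, 3, 1, 36, 23]
92 > parent 86 at index 1, swap → [92, 80, 86, 63, 65, 45, 3, 1, 36, 23]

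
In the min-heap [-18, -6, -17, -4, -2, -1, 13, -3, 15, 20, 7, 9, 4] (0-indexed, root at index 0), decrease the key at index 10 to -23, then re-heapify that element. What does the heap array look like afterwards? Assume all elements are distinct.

set index 10 from 7 to -23 → [-18, -6, -17, -4, -2, -1, 13, -3, 15, 20, -23, 9, 4]
-23 < parent -2 at index 4, swap → [-18, -6, -17, -4, -23, -1, 13, -3, 15, 20, -2, 9, 4]
-23 < parent -6 at index 1, swap → [-18, -23, -17, -4, -6, -1, 13, -3, 15, 20, -2, 9, 4]
-23 < parent -18 at index 0, swap → [-23, -18, -17, -4, -6, -1, 13, -3, 15, 20, -2, 9, 4]

[-23, -18, -17, -4, -6, -1, 13, -3, 15, 20, -2, 9, 4]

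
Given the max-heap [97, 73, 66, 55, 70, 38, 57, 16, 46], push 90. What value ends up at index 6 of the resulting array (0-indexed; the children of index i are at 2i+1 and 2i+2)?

57

append 90 at index 9 → [97, 73, 66, 55, 70, 38, 57, 16, 46, 90]
90 > parent 70 at index 4, swap → [97, 73, 66, 55, 90, 38, 57, 16, 46, 70]
90 > parent 73 at index 1, swap → [97, 90, 66, 55, 73, 38, 57, 16, 46, 70]
resulting array: [97, 90, 66, 55, 73, 38, 57, 16, 46, 70]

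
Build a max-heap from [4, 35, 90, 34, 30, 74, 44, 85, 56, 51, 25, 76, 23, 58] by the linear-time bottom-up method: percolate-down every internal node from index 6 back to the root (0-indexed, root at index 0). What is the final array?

[90, 85, 76, 56, 51, 74, 58, 34, 35, 30, 25, 4, 23, 44]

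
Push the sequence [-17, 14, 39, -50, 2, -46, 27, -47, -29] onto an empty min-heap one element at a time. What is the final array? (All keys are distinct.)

[-50, -47, -46, -29, 2, 39, 27, 14, -17]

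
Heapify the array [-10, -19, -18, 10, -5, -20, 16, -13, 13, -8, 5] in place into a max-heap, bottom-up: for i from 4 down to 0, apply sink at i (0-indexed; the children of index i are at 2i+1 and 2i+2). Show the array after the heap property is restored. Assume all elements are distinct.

sift down from index 4:
  -5 vs larger child 5 at index 10, swap → [-10, -19, -18, 10, 5, -20, 16, -13, 13, -8, -5]
sift down from index 3:
  10 vs larger child 13 at index 8, swap → [-10, -19, -18, 13, 5, -20, 16, -13, 10, -8, -5]
sift down from index 2:
  -18 vs larger child 16 at index 6, swap → [-10, -19, 16, 13, 5, -20, -18, -13, 10, -8, -5]
sift down from index 1:
  -19 vs larger child 13 at index 3, swap → [-10, 13, 16, -19, 5, -20, -18, -13, 10, -8, -5]
  -19 vs larger child 10 at index 8, swap → [-10, 13, 16, 10, 5, -20, -18, -13, -19, -8, -5]
sift down from index 0:
  -10 vs larger child 16 at index 2, swap → [16, 13, -10, 10, 5, -20, -18, -13, -19, -8, -5]

[16, 13, -10, 10, 5, -20, -18, -13, -19, -8, -5]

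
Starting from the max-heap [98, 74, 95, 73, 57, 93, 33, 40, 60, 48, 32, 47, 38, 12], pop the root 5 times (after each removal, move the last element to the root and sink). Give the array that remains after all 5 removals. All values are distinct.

extract-max #1 returns 98:
  remove root 98; move last element 12 to root → [12, 74, 95, 73, 57, 93, 33, 40, 60, 48, 32, 47, 38]
  12 vs larger child 95 at index 2, swap → [95, 74, 12, 73, 57, 93, 33, 40, 60, 48, 32, 47, 38]
  12 vs larger child 93 at index 5, swap → [95, 74, 93, 73, 57, 12, 33, 40, 60, 48, 32, 47, 38]
  12 vs larger child 47 at index 11, swap → [95, 74, 93, 73, 57, 47, 33, 40, 60, 48, 32, 12, 38]
extract-max #2 returns 95:
  remove root 95; move last element 38 to root → [38, 74, 93, 73, 57, 47, 33, 40, 60, 48, 32, 12]
  38 vs larger child 93 at index 2, swap → [93, 74, 38, 73, 57, 47, 33, 40, 60, 48, 32, 12]
  38 vs larger child 47 at index 5, swap → [93, 74, 47, 73, 57, 38, 33, 40, 60, 48, 32, 12]
extract-max #3 returns 93:
  remove root 93; move last element 12 to root → [12, 74, 47, 73, 57, 38, 33, 40, 60, 48, 32]
  12 vs larger child 74 at index 1, swap → [74, 12, 47, 73, 57, 38, 33, 40, 60, 48, 32]
  12 vs larger child 73 at index 3, swap → [74, 73, 47, 12, 57, 38, 33, 40, 60, 48, 32]
  12 vs larger child 60 at index 8, swap → [74, 73, 47, 60, 57, 38, 33, 40, 12, 48, 32]
extract-max #4 returns 74:
  remove root 74; move last element 32 to root → [32, 73, 47, 60, 57, 38, 33, 40, 12, 48]
  32 vs larger child 73 at index 1, swap → [73, 32, 47, 60, 57, 38, 33, 40, 12, 48]
  32 vs larger child 60 at index 3, swap → [73, 60, 47, 32, 57, 38, 33, 40, 12, 48]
  32 vs larger child 40 at index 7, swap → [73, 60, 47, 40, 57, 38, 33, 32, 12, 48]
extract-max #5 returns 73:
  remove root 73; move last element 48 to root → [48, 60, 47, 40, 57, 38, 33, 32, 12]
  48 vs larger child 60 at index 1, swap → [60, 48, 47, 40, 57, 38, 33, 32, 12]
  48 vs larger child 57 at index 4, swap → [60, 57, 47, 40, 48, 38, 33, 32, 12]

[60, 57, 47, 40, 48, 38, 33, 32, 12]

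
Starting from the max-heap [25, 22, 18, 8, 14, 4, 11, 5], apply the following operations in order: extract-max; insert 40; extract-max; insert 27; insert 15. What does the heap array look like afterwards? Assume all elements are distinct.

[27, 22, 18, 15, 5, 4, 11, 8, 14]

extract-max → returns 25:
  remove root 25; move last element 5 to root → [5, 22, 18, 8, 14, 4, 11]
  5 vs larger child 22 at index 1, swap → [22, 5, 18, 8, 14, 4, 11]
  5 vs larger child 14 at index 4, swap → [22, 14, 18, 8, 5, 4, 11]
insert 40:
  append 40 at index 7 → [22, 14, 18, 8, 5, 4, 11, 40]
  40 > parent 8 at index 3, swap → [22, 14, 18, 40, 5, 4, 11, 8]
  40 > parent 14 at index 1, swap → [22, 40, 18, 14, 5, 4, 11, 8]
  40 > parent 22 at index 0, swap → [40, 22, 18, 14, 5, 4, 11, 8]
extract-max → returns 40:
  remove root 40; move last element 8 to root → [8, 22, 18, 14, 5, 4, 11]
  8 vs larger child 22 at index 1, swap → [22, 8, 18, 14, 5, 4, 11]
  8 vs larger child 14 at index 3, swap → [22, 14, 18, 8, 5, 4, 11]
insert 27:
  append 27 at index 7 → [22, 14, 18, 8, 5, 4, 11, 27]
  27 > parent 8 at index 3, swap → [22, 14, 18, 27, 5, 4, 11, 8]
  27 > parent 14 at index 1, swap → [22, 27, 18, 14, 5, 4, 11, 8]
  27 > parent 22 at index 0, swap → [27, 22, 18, 14, 5, 4, 11, 8]
insert 15:
  append 15 at index 8 → [27, 22, 18, 14, 5, 4, 11, 8, 15]
  15 > parent 14 at index 3, swap → [27, 22, 18, 15, 5, 4, 11, 8, 14]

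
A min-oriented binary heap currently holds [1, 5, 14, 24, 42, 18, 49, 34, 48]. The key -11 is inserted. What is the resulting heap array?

append -11 at index 9 → [1, 5, 14, 24, 42, 18, 49, 34, 48, -11]
-11 < parent 42 at index 4, swap → [1, 5, 14, 24, -11, 18, 49, 34, 48, 42]
-11 < parent 5 at index 1, swap → [1, -11, 14, 24, 5, 18, 49, 34, 48, 42]
-11 < parent 1 at index 0, swap → [-11, 1, 14, 24, 5, 18, 49, 34, 48, 42]

[-11, 1, 14, 24, 5, 18, 49, 34, 48, 42]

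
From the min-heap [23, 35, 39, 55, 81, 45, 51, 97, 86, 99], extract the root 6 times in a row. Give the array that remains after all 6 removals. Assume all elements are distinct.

extract-min #1 returns 23:
  remove root 23; move last element 99 to root → [99, 35, 39, 55, 81, 45, 51, 97, 86]
  99 vs smaller child 35 at index 1, swap → [35, 99, 39, 55, 81, 45, 51, 97, 86]
  99 vs smaller child 55 at index 3, swap → [35, 55, 39, 99, 81, 45, 51, 97, 86]
  99 vs smaller child 86 at index 8, swap → [35, 55, 39, 86, 81, 45, 51, 97, 99]
extract-min #2 returns 35:
  remove root 35; move last element 99 to root → [99, 55, 39, 86, 81, 45, 51, 97]
  99 vs smaller child 39 at index 2, swap → [39, 55, 99, 86, 81, 45, 51, 97]
  99 vs smaller child 45 at index 5, swap → [39, 55, 45, 86, 81, 99, 51, 97]
extract-min #3 returns 39:
  remove root 39; move last element 97 to root → [97, 55, 45, 86, 81, 99, 51]
  97 vs smaller child 45 at index 2, swap → [45, 55, 97, 86, 81, 99, 51]
  97 vs smaller child 51 at index 6, swap → [45, 55, 51, 86, 81, 99, 97]
extract-min #4 returns 45:
  remove root 45; move last element 97 to root → [97, 55, 51, 86, 81, 99]
  97 vs smaller child 51 at index 2, swap → [51, 55, 97, 86, 81, 99]
extract-min #5 returns 51:
  remove root 51; move last element 99 to root → [99, 55, 97, 86, 81]
  99 vs smaller child 55 at index 1, swap → [55, 99, 97, 86, 81]
  99 vs smaller child 81 at index 4, swap → [55, 81, 97, 86, 99]
extract-min #6 returns 55:
  remove root 55; move last element 99 to root → [99, 81, 97, 86]
  99 vs smaller child 81 at index 1, swap → [81, 99, 97, 86]
  99 vs only child 86 at index 3, swap → [81, 86, 97, 99]

[81, 86, 97, 99]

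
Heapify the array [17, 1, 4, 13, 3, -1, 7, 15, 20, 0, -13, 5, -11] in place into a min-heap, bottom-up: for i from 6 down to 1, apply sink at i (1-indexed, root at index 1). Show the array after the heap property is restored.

[-13, 0, -11, 13, 1, -1, 7, 15, 20, 17, 3, 5, 4]

sift down from index 6:
  -1 vs smaller child -11 at index 13, swap → [17, 1, 4, 13, 3, -11, 7, 15, 20, 0, -13, 5, -1]
sift down from index 5:
  3 vs smaller child -13 at index 11, swap → [17, 1, 4, 13, -13, -11, 7, 15, 20, 0, 3, 5, -1]
sift down from index 4: already satisfies heap property
sift down from index 3:
  4 vs smaller child -11 at index 6, swap → [17, 1, -11, 13, -13, 4, 7, 15, 20, 0, 3, 5, -1]
  4 vs smaller child -1 at index 13, swap → [17, 1, -11, 13, -13, -1, 7, 15, 20, 0, 3, 5, 4]
sift down from index 2:
  1 vs smaller child -13 at index 5, swap → [17, -13, -11, 13, 1, -1, 7, 15, 20, 0, 3, 5, 4]
  1 vs smaller child 0 at index 10, swap → [17, -13, -11, 13, 0, -1, 7, 15, 20, 1, 3, 5, 4]
sift down from index 1:
  17 vs smaller child -13 at index 2, swap → [-13, 17, -11, 13, 0, -1, 7, 15, 20, 1, 3, 5, 4]
  17 vs smaller child 0 at index 5, swap → [-13, 0, -11, 13, 17, -1, 7, 15, 20, 1, 3, 5, 4]
  17 vs smaller child 1 at index 10, swap → [-13, 0, -11, 13, 1, -1, 7, 15, 20, 17, 3, 5, 4]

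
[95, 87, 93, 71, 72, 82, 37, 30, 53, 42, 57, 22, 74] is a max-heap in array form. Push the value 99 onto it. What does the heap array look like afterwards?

[99, 87, 95, 71, 72, 82, 93, 30, 53, 42, 57, 22, 74, 37]

append 99 at index 13 → [95, 87, 93, 71, 72, 82, 37, 30, 53, 42, 57, 22, 74, 99]
99 > parent 37 at index 6, swap → [95, 87, 93, 71, 72, 82, 99, 30, 53, 42, 57, 22, 74, 37]
99 > parent 93 at index 2, swap → [95, 87, 99, 71, 72, 82, 93, 30, 53, 42, 57, 22, 74, 37]
99 > parent 95 at index 0, swap → [99, 87, 95, 71, 72, 82, 93, 30, 53, 42, 57, 22, 74, 37]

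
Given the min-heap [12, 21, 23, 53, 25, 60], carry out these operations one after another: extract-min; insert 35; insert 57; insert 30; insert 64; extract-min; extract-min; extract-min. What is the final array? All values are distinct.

[30, 53, 35, 57, 60, 64]

extract-min → returns 12:
  remove root 12; move last element 60 to root → [60, 21, 23, 53, 25]
  60 vs smaller child 21 at index 1, swap → [21, 60, 23, 53, 25]
  60 vs smaller child 25 at index 4, swap → [21, 25, 23, 53, 60]
insert 35:
  append 35 at index 5 → [21, 25, 23, 53, 60, 35] (no swap needed)
insert 57:
  append 57 at index 6 → [21, 25, 23, 53, 60, 35, 57] (no swap needed)
insert 30:
  append 30 at index 7 → [21, 25, 23, 53, 60, 35, 57, 30]
  30 < parent 53 at index 3, swap → [21, 25, 23, 30, 60, 35, 57, 53]
insert 64:
  append 64 at index 8 → [21, 25, 23, 30, 60, 35, 57, 53, 64] (no swap needed)
extract-min → returns 21:
  remove root 21; move last element 64 to root → [64, 25, 23, 30, 60, 35, 57, 53]
  64 vs smaller child 23 at index 2, swap → [23, 25, 64, 30, 60, 35, 57, 53]
  64 vs smaller child 35 at index 5, swap → [23, 25, 35, 30, 60, 64, 57, 53]
extract-min → returns 23:
  remove root 23; move last element 53 to root → [53, 25, 35, 30, 60, 64, 57]
  53 vs smaller child 25 at index 1, swap → [25, 53, 35, 30, 60, 64, 57]
  53 vs smaller child 30 at index 3, swap → [25, 30, 35, 53, 60, 64, 57]
extract-min → returns 25:
  remove root 25; move last element 57 to root → [57, 30, 35, 53, 60, 64]
  57 vs smaller child 30 at index 1, swap → [30, 57, 35, 53, 60, 64]
  57 vs smaller child 53 at index 3, swap → [30, 53, 35, 57, 60, 64]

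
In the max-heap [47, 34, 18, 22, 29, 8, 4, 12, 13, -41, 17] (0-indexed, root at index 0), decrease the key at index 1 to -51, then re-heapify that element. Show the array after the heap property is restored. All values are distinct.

[47, 29, 18, 22, 17, 8, 4, 12, 13, -41, -51]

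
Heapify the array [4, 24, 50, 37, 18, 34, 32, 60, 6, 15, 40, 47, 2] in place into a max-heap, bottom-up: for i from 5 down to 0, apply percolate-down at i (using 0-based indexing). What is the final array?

sift down from index 5:
  34 vs larger child 47 at index 11, swap → [4, 24, 50, 37, 18, 47, 32, 60, 6, 15, 40, 34, 2]
sift down from index 4:
  18 vs larger child 40 at index 10, swap → [4, 24, 50, 37, 40, 47, 32, 60, 6, 15, 18, 34, 2]
sift down from index 3:
  37 vs larger child 60 at index 7, swap → [4, 24, 50, 60, 40, 47, 32, 37, 6, 15, 18, 34, 2]
sift down from index 2: already satisfies heap property
sift down from index 1:
  24 vs larger child 60 at index 3, swap → [4, 60, 50, 24, 40, 47, 32, 37, 6, 15, 18, 34, 2]
  24 vs larger child 37 at index 7, swap → [4, 60, 50, 37, 40, 47, 32, 24, 6, 15, 18, 34, 2]
sift down from index 0:
  4 vs larger child 60 at index 1, swap → [60, 4, 50, 37, 40, 47, 32, 24, 6, 15, 18, 34, 2]
  4 vs larger child 40 at index 4, swap → [60, 40, 50, 37, 4, 47, 32, 24, 6, 15, 18, 34, 2]
  4 vs larger child 18 at index 10, swap → [60, 40, 50, 37, 18, 47, 32, 24, 6, 15, 4, 34, 2]

[60, 40, 50, 37, 18, 47, 32, 24, 6, 15, 4, 34, 2]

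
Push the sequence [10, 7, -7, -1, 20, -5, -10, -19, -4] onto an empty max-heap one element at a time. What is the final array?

[20, 10, -5, -1, 7, -7, -10, -19, -4]

Insert 10:
  append 10 at index 0 → [10] (no swap needed)
Insert 7:
  append 7 at index 1 → [10, 7] (no swap needed)
Insert -7:
  append -7 at index 2 → [10, 7, -7] (no swap needed)
Insert -1:
  append -1 at index 3 → [10, 7, -7, -1] (no swap needed)
Insert 20:
  append 20 at index 4 → [10, 7, -7, -1, 20]
  20 > parent 7 at index 1, swap → [10, 20, -7, -1, 7]
  20 > parent 10 at index 0, swap → [20, 10, -7, -1, 7]
Insert -5:
  append -5 at index 5 → [20, 10, -7, -1, 7, -5]
  -5 > parent -7 at index 2, swap → [20, 10, -5, -1, 7, -7]
Insert -10:
  append -10 at index 6 → [20, 10, -5, -1, 7, -7, -10] (no swap needed)
Insert -19:
  append -19 at index 7 → [20, 10, -5, -1, 7, -7, -10, -19] (no swap needed)
Insert -4:
  append -4 at index 8 → [20, 10, -5, -1, 7, -7, -10, -19, -4] (no swap needed)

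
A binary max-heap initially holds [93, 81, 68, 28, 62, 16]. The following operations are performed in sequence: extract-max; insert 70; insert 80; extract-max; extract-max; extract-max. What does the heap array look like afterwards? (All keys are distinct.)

[68, 62, 16, 28]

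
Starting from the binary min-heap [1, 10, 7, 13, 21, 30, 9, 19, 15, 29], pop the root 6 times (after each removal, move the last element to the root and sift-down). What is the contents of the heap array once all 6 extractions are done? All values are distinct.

[19, 21, 30, 29]

extract-min #1 returns 1:
  remove root 1; move last element 29 to root → [29, 10, 7, 13, 21, 30, 9, 19, 15]
  29 vs smaller child 7 at index 2, swap → [7, 10, 29, 13, 21, 30, 9, 19, 15]
  29 vs smaller child 9 at index 6, swap → [7, 10, 9, 13, 21, 30, 29, 19, 15]
extract-min #2 returns 7:
  remove root 7; move last element 15 to root → [15, 10, 9, 13, 21, 30, 29, 19]
  15 vs smaller child 9 at index 2, swap → [9, 10, 15, 13, 21, 30, 29, 19]
extract-min #3 returns 9:
  remove root 9; move last element 19 to root → [19, 10, 15, 13, 21, 30, 29]
  19 vs smaller child 10 at index 1, swap → [10, 19, 15, 13, 21, 30, 29]
  19 vs smaller child 13 at index 3, swap → [10, 13, 15, 19, 21, 30, 29]
extract-min #4 returns 10:
  remove root 10; move last element 29 to root → [29, 13, 15, 19, 21, 30]
  29 vs smaller child 13 at index 1, swap → [13, 29, 15, 19, 21, 30]
  29 vs smaller child 19 at index 3, swap → [13, 19, 15, 29, 21, 30]
extract-min #5 returns 13:
  remove root 13; move last element 30 to root → [30, 19, 15, 29, 21]
  30 vs smaller child 15 at index 2, swap → [15, 19, 30, 29, 21]
extract-min #6 returns 15:
  remove root 15; move last element 21 to root → [21, 19, 30, 29]
  21 vs smaller child 19 at index 1, swap → [19, 21, 30, 29]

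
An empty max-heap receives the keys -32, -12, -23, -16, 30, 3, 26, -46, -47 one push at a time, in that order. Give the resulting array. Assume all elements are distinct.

Insert -32:
  append -32 at index 0 → [-32] (no swap needed)
Insert -12:
  append -12 at index 1 → [-32, -12]
  -12 > parent -32 at index 0, swap → [-12, -32]
Insert -23:
  append -23 at index 2 → [-12, -32, -23] (no swap needed)
Insert -16:
  append -16 at index 3 → [-12, -32, -23, -16]
  -16 > parent -32 at index 1, swap → [-12, -16, -23, -32]
Insert 30:
  append 30 at index 4 → [-12, -16, -23, -32, 30]
  30 > parent -16 at index 1, swap → [-12, 30, -23, -32, -16]
  30 > parent -12 at index 0, swap → [30, -12, -23, -32, -16]
Insert 3:
  append 3 at index 5 → [30, -12, -23, -32, -16, 3]
  3 > parent -23 at index 2, swap → [30, -12, 3, -32, -16, -23]
Insert 26:
  append 26 at index 6 → [30, -12, 3, -32, -16, -23, 26]
  26 > parent 3 at index 2, swap → [30, -12, 26, -32, -16, -23, 3]
Insert -46:
  append -46 at index 7 → [30, -12, 26, -32, -16, -23, 3, -46] (no swap needed)
Insert -47:
  append -47 at index 8 → [30, -12, 26, -32, -16, -23, 3, -46, -47] (no swap needed)

[30, -12, 26, -32, -16, -23, 3, -46, -47]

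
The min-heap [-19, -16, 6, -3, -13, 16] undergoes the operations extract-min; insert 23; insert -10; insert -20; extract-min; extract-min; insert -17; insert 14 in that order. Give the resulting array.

[-17, -3, -13, 6, 16, 23, -10, 14]

extract-min → returns -19:
  remove root -19; move last element 16 to root → [16, -16, 6, -3, -13]
  16 vs smaller child -16 at index 1, swap → [-16, 16, 6, -3, -13]
  16 vs smaller child -13 at index 4, swap → [-16, -13, 6, -3, 16]
insert 23:
  append 23 at index 5 → [-16, -13, 6, -3, 16, 23] (no swap needed)
insert -10:
  append -10 at index 6 → [-16, -13, 6, -3, 16, 23, -10]
  -10 < parent 6 at index 2, swap → [-16, -13, -10, -3, 16, 23, 6]
insert -20:
  append -20 at index 7 → [-16, -13, -10, -3, 16, 23, 6, -20]
  -20 < parent -3 at index 3, swap → [-16, -13, -10, -20, 16, 23, 6, -3]
  -20 < parent -13 at index 1, swap → [-16, -20, -10, -13, 16, 23, 6, -3]
  -20 < parent -16 at index 0, swap → [-20, -16, -10, -13, 16, 23, 6, -3]
extract-min → returns -20:
  remove root -20; move last element -3 to root → [-3, -16, -10, -13, 16, 23, 6]
  -3 vs smaller child -16 at index 1, swap → [-16, -3, -10, -13, 16, 23, 6]
  -3 vs smaller child -13 at index 3, swap → [-16, -13, -10, -3, 16, 23, 6]
extract-min → returns -16:
  remove root -16; move last element 6 to root → [6, -13, -10, -3, 16, 23]
  6 vs smaller child -13 at index 1, swap → [-13, 6, -10, -3, 16, 23]
  6 vs smaller child -3 at index 3, swap → [-13, -3, -10, 6, 16, 23]
insert -17:
  append -17 at index 6 → [-13, -3, -10, 6, 16, 23, -17]
  -17 < parent -10 at index 2, swap → [-13, -3, -17, 6, 16, 23, -10]
  -17 < parent -13 at index 0, swap → [-17, -3, -13, 6, 16, 23, -10]
insert 14:
  append 14 at index 7 → [-17, -3, -13, 6, 16, 23, -10, 14] (no swap needed)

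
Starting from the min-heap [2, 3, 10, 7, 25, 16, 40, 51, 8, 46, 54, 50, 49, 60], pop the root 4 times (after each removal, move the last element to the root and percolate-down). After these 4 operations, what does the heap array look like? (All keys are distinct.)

extract-min #1 returns 2:
  remove root 2; move last element 60 to root → [60, 3, 10, 7, 25, 16, 40, 51, 8, 46, 54, 50, 49]
  60 vs smaller child 3 at index 1, swap → [3, 60, 10, 7, 25, 16, 40, 51, 8, 46, 54, 50, 49]
  60 vs smaller child 7 at index 3, swap → [3, 7, 10, 60, 25, 16, 40, 51, 8, 46, 54, 50, 49]
  60 vs smaller child 8 at index 8, swap → [3, 7, 10, 8, 25, 16, 40, 51, 60, 46, 54, 50, 49]
extract-min #2 returns 3:
  remove root 3; move last element 49 to root → [49, 7, 10, 8, 25, 16, 40, 51, 60, 46, 54, 50]
  49 vs smaller child 7 at index 1, swap → [7, 49, 10, 8, 25, 16, 40, 51, 60, 46, 54, 50]
  49 vs smaller child 8 at index 3, swap → [7, 8, 10, 49, 25, 16, 40, 51, 60, 46, 54, 50]
extract-min #3 returns 7:
  remove root 7; move last element 50 to root → [50, 8, 10, 49, 25, 16, 40, 51, 60, 46, 54]
  50 vs smaller child 8 at index 1, swap → [8, 50, 10, 49, 25, 16, 40, 51, 60, 46, 54]
  50 vs smaller child 25 at index 4, swap → [8, 25, 10, 49, 50, 16, 40, 51, 60, 46, 54]
  50 vs smaller child 46 at index 9, swap → [8, 25, 10, 49, 46, 16, 40, 51, 60, 50, 54]
extract-min #4 returns 8:
  remove root 8; move last element 54 to root → [54, 25, 10, 49, 46, 16, 40, 51, 60, 50]
  54 vs smaller child 10 at index 2, swap → [10, 25, 54, 49, 46, 16, 40, 51, 60, 50]
  54 vs smaller child 16 at index 5, swap → [10, 25, 16, 49, 46, 54, 40, 51, 60, 50]

[10, 25, 16, 49, 46, 54, 40, 51, 60, 50]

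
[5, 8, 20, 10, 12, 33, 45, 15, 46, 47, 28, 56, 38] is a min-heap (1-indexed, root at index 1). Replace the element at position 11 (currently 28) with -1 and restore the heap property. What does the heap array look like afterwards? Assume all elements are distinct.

set index 11 from 28 to -1 → [5, 8, 20, 10, 12, 33, 45, 15, 46, 47, -1, 56, 38]
-1 < parent 12 at index 5, swap → [5, 8, 20, 10, -1, 33, 45, 15, 46, 47, 12, 56, 38]
-1 < parent 8 at index 2, swap → [5, -1, 20, 10, 8, 33, 45, 15, 46, 47, 12, 56, 38]
-1 < parent 5 at index 1, swap → [-1, 5, 20, 10, 8, 33, 45, 15, 46, 47, 12, 56, 38]

[-1, 5, 20, 10, 8, 33, 45, 15, 46, 47, 12, 56, 38]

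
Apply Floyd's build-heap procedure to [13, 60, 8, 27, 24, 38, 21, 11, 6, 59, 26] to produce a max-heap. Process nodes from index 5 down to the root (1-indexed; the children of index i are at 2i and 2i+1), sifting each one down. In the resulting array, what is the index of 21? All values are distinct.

sift down from index 5:
  24 vs larger child 59 at index 10, swap → [13, 60, 8, 27, 59, 38, 21, 11, 6, 24, 26]
sift down from index 4: already satisfies heap property
sift down from index 3:
  8 vs larger child 38 at index 6, swap → [13, 60, 38, 27, 59, 8, 21, 11, 6, 24, 26]
sift down from index 2: already satisfies heap property
sift down from index 1:
  13 vs larger child 60 at index 2, swap → [60, 13, 38, 27, 59, 8, 21, 11, 6, 24, 26]
  13 vs larger child 59 at index 5, swap → [60, 59, 38, 27, 13, 8, 21, 11, 6, 24, 26]
  13 vs larger child 26 at index 11, swap → [60, 59, 38, 27, 26, 8, 21, 11, 6, 24, 13]
resulting array: [60, 59, 38, 27, 26, 8, 21, 11, 6, 24, 13]

7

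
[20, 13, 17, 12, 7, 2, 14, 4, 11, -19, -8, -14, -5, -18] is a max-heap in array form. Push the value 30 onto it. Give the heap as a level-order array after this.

[30, 13, 20, 12, 7, 2, 17, 4, 11, -19, -8, -14, -5, -18, 14]

append 30 at index 14 → [20, 13, 17, 12, 7, 2, 14, 4, 11, -19, -8, -14, -5, -18, 30]
30 > parent 14 at index 6, swap → [20, 13, 17, 12, 7, 2, 30, 4, 11, -19, -8, -14, -5, -18, 14]
30 > parent 17 at index 2, swap → [20, 13, 30, 12, 7, 2, 17, 4, 11, -19, -8, -14, -5, -18, 14]
30 > parent 20 at index 0, swap → [30, 13, 20, 12, 7, 2, 17, 4, 11, -19, -8, -14, -5, -18, 14]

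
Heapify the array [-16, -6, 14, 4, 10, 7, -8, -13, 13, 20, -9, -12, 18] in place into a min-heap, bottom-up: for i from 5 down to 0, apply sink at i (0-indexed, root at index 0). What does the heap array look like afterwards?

sift down from index 5:
  7 vs smaller child -12 at index 11, swap → [-16, -6, 14, 4, 10, -12, -8, -13, 13, 20, -9, 7, 18]
sift down from index 4:
  10 vs smaller child -9 at index 10, swap → [-16, -6, 14, 4, -9, -12, -8, -13, 13, 20, 10, 7, 18]
sift down from index 3:
  4 vs smaller child -13 at index 7, swap → [-16, -6, 14, -13, -9, -12, -8, 4, 13, 20, 10, 7, 18]
sift down from index 2:
  14 vs smaller child -12 at index 5, swap → [-16, -6, -12, -13, -9, 14, -8, 4, 13, 20, 10, 7, 18]
  14 vs smaller child 7 at index 11, swap → [-16, -6, -12, -13, -9, 7, -8, 4, 13, 20, 10, 14, 18]
sift down from index 1:
  -6 vs smaller child -13 at index 3, swap → [-16, -13, -12, -6, -9, 7, -8, 4, 13, 20, 10, 14, 18]
sift down from index 0: already satisfies heap property

[-16, -13, -12, -6, -9, 7, -8, 4, 13, 20, 10, 14, 18]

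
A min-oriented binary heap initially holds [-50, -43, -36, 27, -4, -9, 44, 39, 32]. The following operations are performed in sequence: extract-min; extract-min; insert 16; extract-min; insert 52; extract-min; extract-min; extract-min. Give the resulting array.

[27, 32, 39, 52, 44]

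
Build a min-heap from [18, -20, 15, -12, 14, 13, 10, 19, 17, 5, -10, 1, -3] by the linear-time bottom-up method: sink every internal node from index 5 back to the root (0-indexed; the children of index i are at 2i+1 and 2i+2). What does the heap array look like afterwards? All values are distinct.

sift down from index 5:
  13 vs smaller child -3 at index 12, swap → [18, -20, 15, -12, 14, -3, 10, 19, 17, 5, -10, 1, 13]
sift down from index 4:
  14 vs smaller child -10 at index 10, swap → [18, -20, 15, -12, -10, -3, 10, 19, 17, 5, 14, 1, 13]
sift down from index 3: already satisfies heap property
sift down from index 2:
  15 vs smaller child -3 at index 5, swap → [18, -20, -3, -12, -10, 15, 10, 19, 17, 5, 14, 1, 13]
  15 vs smaller child 1 at index 11, swap → [18, -20, -3, -12, -10, 1, 10, 19, 17, 5, 14, 15, 13]
sift down from index 1: already satisfies heap property
sift down from index 0:
  18 vs smaller child -20 at index 1, swap → [-20, 18, -3, -12, -10, 1, 10, 19, 17, 5, 14, 15, 13]
  18 vs smaller child -12 at index 3, swap → [-20, -12, -3, 18, -10, 1, 10, 19, 17, 5, 14, 15, 13]
  18 vs smaller child 17 at index 8, swap → [-20, -12, -3, 17, -10, 1, 10, 19, 18, 5, 14, 15, 13]

[-20, -12, -3, 17, -10, 1, 10, 19, 18, 5, 14, 15, 13]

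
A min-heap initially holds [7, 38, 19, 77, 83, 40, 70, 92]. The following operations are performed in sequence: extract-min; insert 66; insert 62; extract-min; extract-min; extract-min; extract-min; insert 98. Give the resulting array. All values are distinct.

[66, 77, 70, 92, 83, 98]

extract-min → returns 7:
  remove root 7; move last element 92 to root → [92, 38, 19, 77, 83, 40, 70]
  92 vs smaller child 19 at index 2, swap → [19, 38, 92, 77, 83, 40, 70]
  92 vs smaller child 40 at index 5, swap → [19, 38, 40, 77, 83, 92, 70]
insert 66:
  append 66 at index 7 → [19, 38, 40, 77, 83, 92, 70, 66]
  66 < parent 77 at index 3, swap → [19, 38, 40, 66, 83, 92, 70, 77]
insert 62:
  append 62 at index 8 → [19, 38, 40, 66, 83, 92, 70, 77, 62]
  62 < parent 66 at index 3, swap → [19, 38, 40, 62, 83, 92, 70, 77, 66]
extract-min → returns 19:
  remove root 19; move last element 66 to root → [66, 38, 40, 62, 83, 92, 70, 77]
  66 vs smaller child 38 at index 1, swap → [38, 66, 40, 62, 83, 92, 70, 77]
  66 vs smaller child 62 at index 3, swap → [38, 62, 40, 66, 83, 92, 70, 77]
extract-min → returns 38:
  remove root 38; move last element 77 to root → [77, 62, 40, 66, 83, 92, 70]
  77 vs smaller child 40 at index 2, swap → [40, 62, 77, 66, 83, 92, 70]
  77 vs smaller child 70 at index 6, swap → [40, 62, 70, 66, 83, 92, 77]
extract-min → returns 40:
  remove root 40; move last element 77 to root → [77, 62, 70, 66, 83, 92]
  77 vs smaller child 62 at index 1, swap → [62, 77, 70, 66, 83, 92]
  77 vs smaller child 66 at index 3, swap → [62, 66, 70, 77, 83, 92]
extract-min → returns 62:
  remove root 62; move last element 92 to root → [92, 66, 70, 77, 83]
  92 vs smaller child 66 at index 1, swap → [66, 92, 70, 77, 83]
  92 vs smaller child 77 at index 3, swap → [66, 77, 70, 92, 83]
insert 98:
  append 98 at index 5 → [66, 77, 70, 92, 83, 98] (no swap needed)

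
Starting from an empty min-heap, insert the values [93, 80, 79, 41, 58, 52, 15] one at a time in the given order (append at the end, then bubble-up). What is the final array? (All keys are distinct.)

[15, 58, 41, 93, 79, 80, 52]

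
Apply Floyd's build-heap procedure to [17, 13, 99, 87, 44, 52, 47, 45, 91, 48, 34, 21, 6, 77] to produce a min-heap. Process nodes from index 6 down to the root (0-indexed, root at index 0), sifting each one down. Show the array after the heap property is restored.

[6, 13, 17, 45, 34, 21, 47, 87, 91, 48, 44, 99, 52, 77]

sift down from index 6: already satisfies heap property
sift down from index 5:
  52 vs smaller child 6 at index 12, swap → [17, 13, 99, 87, 44, 6, 47, 45, 91, 48, 34, 21, 52, 77]
sift down from index 4:
  44 vs smaller child 34 at index 10, swap → [17, 13, 99, 87, 34, 6, 47, 45, 91, 48, 44, 21, 52, 77]
sift down from index 3:
  87 vs smaller child 45 at index 7, swap → [17, 13, 99, 45, 34, 6, 47, 87, 91, 48, 44, 21, 52, 77]
sift down from index 2:
  99 vs smaller child 6 at index 5, swap → [17, 13, 6, 45, 34, 99, 47, 87, 91, 48, 44, 21, 52, 77]
  99 vs smaller child 21 at index 11, swap → [17, 13, 6, 45, 34, 21, 47, 87, 91, 48, 44, 99, 52, 77]
sift down from index 1: already satisfies heap property
sift down from index 0:
  17 vs smaller child 6 at index 2, swap → [6, 13, 17, 45, 34, 21, 47, 87, 91, 48, 44, 99, 52, 77]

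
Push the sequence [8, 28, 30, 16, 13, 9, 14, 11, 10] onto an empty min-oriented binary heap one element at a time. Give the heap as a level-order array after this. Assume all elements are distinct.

Insert 8:
  append 8 at index 0 → [8] (no swap needed)
Insert 28:
  append 28 at index 1 → [8, 28] (no swap needed)
Insert 30:
  append 30 at index 2 → [8, 28, 30] (no swap needed)
Insert 16:
  append 16 at index 3 → [8, 28, 30, 16]
  16 < parent 28 at index 1, swap → [8, 16, 30, 28]
Insert 13:
  append 13 at index 4 → [8, 16, 30, 28, 13]
  13 < parent 16 at index 1, swap → [8, 13, 30, 28, 16]
Insert 9:
  append 9 at index 5 → [8, 13, 30, 28, 16, 9]
  9 < parent 30 at index 2, swap → [8, 13, 9, 28, 16, 30]
Insert 14:
  append 14 at index 6 → [8, 13, 9, 28, 16, 30, 14] (no swap needed)
Insert 11:
  append 11 at index 7 → [8, 13, 9, 28, 16, 30, 14, 11]
  11 < parent 28 at index 3, swap → [8, 13, 9, 11, 16, 30, 14, 28]
  11 < parent 13 at index 1, swap → [8, 11, 9, 13, 16, 30, 14, 28]
Insert 10:
  append 10 at index 8 → [8, 11, 9, 13, 16, 30, 14, 28, 10]
  10 < parent 13 at index 3, swap → [8, 11, 9, 10, 16, 30, 14, 28, 13]
  10 < parent 11 at index 1, swap → [8, 10, 9, 11, 16, 30, 14, 28, 13]

[8, 10, 9, 11, 16, 30, 14, 28, 13]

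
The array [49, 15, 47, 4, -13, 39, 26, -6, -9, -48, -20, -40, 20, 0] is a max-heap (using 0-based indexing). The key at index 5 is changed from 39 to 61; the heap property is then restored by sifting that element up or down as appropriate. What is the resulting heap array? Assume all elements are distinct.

[61, 15, 49, 4, -13, 47, 26, -6, -9, -48, -20, -40, 20, 0]

set index 5 from 39 to 61 → [49, 15, 47, 4, -13, 61, 26, -6, -9, -48, -20, -40, 20, 0]
61 > parent 47 at index 2, swap → [49, 15, 61, 4, -13, 47, 26, -6, -9, -48, -20, -40, 20, 0]
61 > parent 49 at index 0, swap → [61, 15, 49, 4, -13, 47, 26, -6, -9, -48, -20, -40, 20, 0]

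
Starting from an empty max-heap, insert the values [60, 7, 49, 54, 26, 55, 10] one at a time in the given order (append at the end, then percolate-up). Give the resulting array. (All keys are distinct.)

Insert 60:
  append 60 at index 0 → [60] (no swap needed)
Insert 7:
  append 7 at index 1 → [60, 7] (no swap needed)
Insert 49:
  append 49 at index 2 → [60, 7, 49] (no swap needed)
Insert 54:
  append 54 at index 3 → [60, 7, 49, 54]
  54 > parent 7 at index 1, swap → [60, 54, 49, 7]
Insert 26:
  append 26 at index 4 → [60, 54, 49, 7, 26] (no swap needed)
Insert 55:
  append 55 at index 5 → [60, 54, 49, 7, 26, 55]
  55 > parent 49 at index 2, swap → [60, 54, 55, 7, 26, 49]
Insert 10:
  append 10 at index 6 → [60, 54, 55, 7, 26, 49, 10] (no swap needed)

[60, 54, 55, 7, 26, 49, 10]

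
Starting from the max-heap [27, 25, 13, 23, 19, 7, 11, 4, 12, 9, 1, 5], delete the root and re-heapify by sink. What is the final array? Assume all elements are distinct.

remove root 27; move last element 5 to root → [5, 25, 13, 23, 19, 7, 11, 4, 12, 9, 1]
5 vs larger child 25 at index 1, swap → [25, 5, 13, 23, 19, 7, 11, 4, 12, 9, 1]
5 vs larger child 23 at index 3, swap → [25, 23, 13, 5, 19, 7, 11, 4, 12, 9, 1]
5 vs larger child 12 at index 8, swap → [25, 23, 13, 12, 19, 7, 11, 4, 5, 9, 1]

[25, 23, 13, 12, 19, 7, 11, 4, 5, 9, 1]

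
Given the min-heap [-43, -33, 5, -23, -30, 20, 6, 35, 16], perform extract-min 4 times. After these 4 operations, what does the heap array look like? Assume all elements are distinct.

extract-min #1 returns -43:
  remove root -43; move last element 16 to root → [16, -33, 5, -23, -30, 20, 6, 35]
  16 vs smaller child -33 at index 1, swap → [-33, 16, 5, -23, -30, 20, 6, 35]
  16 vs smaller child -30 at index 4, swap → [-33, -30, 5, -23, 16, 20, 6, 35]
extract-min #2 returns -33:
  remove root -33; move last element 35 to root → [35, -30, 5, -23, 16, 20, 6]
  35 vs smaller child -30 at index 1, swap → [-30, 35, 5, -23, 16, 20, 6]
  35 vs smaller child -23 at index 3, swap → [-30, -23, 5, 35, 16, 20, 6]
extract-min #3 returns -30:
  remove root -30; move last element 6 to root → [6, -23, 5, 35, 16, 20]
  6 vs smaller child -23 at index 1, swap → [-23, 6, 5, 35, 16, 20]
extract-min #4 returns -23:
  remove root -23; move last element 20 to root → [20, 6, 5, 35, 16]
  20 vs smaller child 5 at index 2, swap → [5, 6, 20, 35, 16]

[5, 6, 20, 35, 16]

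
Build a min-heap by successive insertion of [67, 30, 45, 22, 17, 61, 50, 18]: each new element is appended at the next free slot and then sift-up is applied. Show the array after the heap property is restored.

Insert 67:
  append 67 at index 0 → [67] (no swap needed)
Insert 30:
  append 30 at index 1 → [67, 30]
  30 < parent 67 at index 0, swap → [30, 67]
Insert 45:
  append 45 at index 2 → [30, 67, 45] (no swap needed)
Insert 22:
  append 22 at index 3 → [30, 67, 45, 22]
  22 < parent 67 at index 1, swap → [30, 22, 45, 67]
  22 < parent 30 at index 0, swap → [22, 30, 45, 67]
Insert 17:
  append 17 at index 4 → [22, 30, 45, 67, 17]
  17 < parent 30 at index 1, swap → [22, 17, 45, 67, 30]
  17 < parent 22 at index 0, swap → [17, 22, 45, 67, 30]
Insert 61:
  append 61 at index 5 → [17, 22, 45, 67, 30, 61] (no swap needed)
Insert 50:
  append 50 at index 6 → [17, 22, 45, 67, 30, 61, 50] (no swap needed)
Insert 18:
  append 18 at index 7 → [17, 22, 45, 67, 30, 61, 50, 18]
  18 < parent 67 at index 3, swap → [17, 22, 45, 18, 30, 61, 50, 67]
  18 < parent 22 at index 1, swap → [17, 18, 45, 22, 30, 61, 50, 67]

[17, 18, 45, 22, 30, 61, 50, 67]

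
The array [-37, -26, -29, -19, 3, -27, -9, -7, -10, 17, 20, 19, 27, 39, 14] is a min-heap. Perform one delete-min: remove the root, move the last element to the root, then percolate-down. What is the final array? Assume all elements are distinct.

remove root -37; move last element 14 to root → [14, -26, -29, -19, 3, -27, -9, -7, -10, 17, 20, 19, 27, 39]
14 vs smaller child -29 at index 2, swap → [-29, -26, 14, -19, 3, -27, -9, -7, -10, 17, 20, 19, 27, 39]
14 vs smaller child -27 at index 5, swap → [-29, -26, -27, -19, 3, 14, -9, -7, -10, 17, 20, 19, 27, 39]

[-29, -26, -27, -19, 3, 14, -9, -7, -10, 17, 20, 19, 27, 39]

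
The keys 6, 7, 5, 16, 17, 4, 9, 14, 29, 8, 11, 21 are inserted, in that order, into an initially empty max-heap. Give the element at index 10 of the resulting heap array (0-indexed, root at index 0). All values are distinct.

8

Insert 6:
  append 6 at index 0 → [6] (no swap needed)
Insert 7:
  append 7 at index 1 → [6, 7]
  7 > parent 6 at index 0, swap → [7, 6]
Insert 5:
  append 5 at index 2 → [7, 6, 5] (no swap needed)
Insert 16:
  append 16 at index 3 → [7, 6, 5, 16]
  16 > parent 6 at index 1, swap → [7, 16, 5, 6]
  16 > parent 7 at index 0, swap → [16, 7, 5, 6]
Insert 17:
  append 17 at index 4 → [16, 7, 5, 6, 17]
  17 > parent 7 at index 1, swap → [16, 17, 5, 6, 7]
  17 > parent 16 at index 0, swap → [17, 16, 5, 6, 7]
Insert 4:
  append 4 at index 5 → [17, 16, 5, 6, 7, 4] (no swap needed)
Insert 9:
  append 9 at index 6 → [17, 16, 5, 6, 7, 4, 9]
  9 > parent 5 at index 2, swap → [17, 16, 9, 6, 7, 4, 5]
Insert 14:
  append 14 at index 7 → [17, 16, 9, 6, 7, 4, 5, 14]
  14 > parent 6 at index 3, swap → [17, 16, 9, 14, 7, 4, 5, 6]
Insert 29:
  append 29 at index 8 → [17, 16, 9, 14, 7, 4, 5, 6, 29]
  29 > parent 14 at index 3, swap → [17, 16, 9, 29, 7, 4, 5, 6, 14]
  29 > parent 16 at index 1, swap → [17, 29, 9, 16, 7, 4, 5, 6, 14]
  29 > parent 17 at index 0, swap → [29, 17, 9, 16, 7, 4, 5, 6, 14]
Insert 8:
  append 8 at index 9 → [29, 17, 9, 16, 7, 4, 5, 6, 14, 8]
  8 > parent 7 at index 4, swap → [29, 17, 9, 16, 8, 4, 5, 6, 14, 7]
Insert 11:
  append 11 at index 10 → [29, 17, 9, 16, 8, 4, 5, 6, 14, 7, 11]
  11 > parent 8 at index 4, swap → [29, 17, 9, 16, 11, 4, 5, 6, 14, 7, 8]
Insert 21:
  append 21 at index 11 → [29, 17, 9, 16, 11, 4, 5, 6, 14, 7, 8, 21]
  21 > parent 4 at index 5, swap → [29, 17, 9, 16, 11, 21, 5, 6, 14, 7, 8, 4]
  21 > parent 9 at index 2, swap → [29, 17, 21, 16, 11, 9, 5, 6, 14, 7, 8, 4]
resulting array: [29, 17, 21, 16, 11, 9, 5, 6, 14, 7, 8, 4]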